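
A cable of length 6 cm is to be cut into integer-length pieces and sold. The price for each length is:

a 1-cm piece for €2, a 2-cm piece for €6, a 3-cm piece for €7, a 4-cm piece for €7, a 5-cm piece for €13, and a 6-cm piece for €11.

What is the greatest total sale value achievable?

Consider every possible first cut. v[k] is the best of p[i]+v[k−i] over all sellable i≤k.
v[1] = 2
v[2] = 6
v[3] = 8  (first piece 1, then v[2]=6)
v[4] = 12  (first piece 2, then v[2]=6)
v[5] = 14  (first piece 1, then v[4]=12)
v[6] = 18  (first piece 2, then v[4]=12)
One optimal cutting: 2 + 2 + 2 → €6 + €6 + €6 = €18.

18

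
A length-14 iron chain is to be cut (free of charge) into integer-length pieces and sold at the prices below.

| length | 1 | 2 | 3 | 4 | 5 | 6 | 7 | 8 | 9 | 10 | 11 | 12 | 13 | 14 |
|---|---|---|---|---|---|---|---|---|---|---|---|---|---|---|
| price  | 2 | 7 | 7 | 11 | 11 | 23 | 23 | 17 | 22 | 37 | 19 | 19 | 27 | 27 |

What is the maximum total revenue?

53

Build R[k] bottom-up: R[k] = max over allowed piece i of (p[i] + R[k−i]).
R[1] = 2
R[2] = max(2+2, 7+0) = 7
R[3] = max(2+7, 7+2, 7+0) = 9
R[4] = max(2+9, 7+7, 7+2, 11+0) = 14
R[5] = max(2+14, 7+9, 7+7, 11+2, 11+0) = 16
R[6] = max(2+16, 7+14, 7+9, 11+7, 11+2, 23+0) = 23
R[7] = max(2+23, 7+16, 7+14, …, 23+2, 23+0) = 25
R[8] = max(2+25, 7+23, 7+16, …, 23+2, 17+0) = 30
R[9] = max(2+30, 7+25, 7+23, …, 17+2, 22+0) = 32
R[10] = max(2+32, 7+30, 7+25, …, 22+2, 37+0) = 37
R[11] = max(2+37, 7+32, 7+30, …, 37+2, 19+0) = 39
R[12] = max(2+39, 7+37, 7+32, …, 19+2, 19+0) = 46
R[13] = max(2+46, 7+39, 7+37, …, 19+2, 27+0) = 48
R[14] = max(2+48, 7+46, 7+39, …, 27+2, 27+0) = 53
One optimal cutting: 6 + 6 + 2 → $23 + $23 + $7 = $53.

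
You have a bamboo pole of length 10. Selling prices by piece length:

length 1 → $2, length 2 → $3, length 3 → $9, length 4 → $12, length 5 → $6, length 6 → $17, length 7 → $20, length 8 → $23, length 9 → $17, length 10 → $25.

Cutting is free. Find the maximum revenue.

Build r[k] bottom-up: r[k] = max over allowed piece i of (p[i] + r[k−i]).
r[1] = 2
r[2] = max(2+2, 3+0) = 4
r[3] = max(2+4, 3+2, 9+0) = 9
r[4] = max(2+9, 3+4, 9+2, 12+0) = 12
r[5] = max(2+12, 3+9, 9+4, 12+2, 6+0) = 14
r[6] = max(2+14, 3+12, 9+9, 12+4, 6+2, 17+0) = 18
r[7] = max(2+18, 3+14, 9+12, …, 17+2, 20+0) = 21
r[8] = max(2+21, 3+18, 9+14, …, 20+2, 23+0) = 24
r[9] = max(2+24, 3+21, 9+18, …, 23+2, 17+0) = 27
r[10] = max(2+27, 3+24, 9+21, …, 17+2, 25+0) = 30
One optimal cutting: 4 + 3 + 3 → $12 + $9 + $9 = $30.

30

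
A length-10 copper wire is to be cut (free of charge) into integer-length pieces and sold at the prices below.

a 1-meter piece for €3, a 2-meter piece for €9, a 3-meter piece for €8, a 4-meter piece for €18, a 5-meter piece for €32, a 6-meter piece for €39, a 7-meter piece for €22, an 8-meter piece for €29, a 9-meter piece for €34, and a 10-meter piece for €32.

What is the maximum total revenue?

64

Build R[k] bottom-up: R[k] = max over allowed piece i of (p[i] + R[k−i]).
R[1] = 3
R[2] = max(3+3, 9+0) = 9
R[3] = max(3+9, 9+3, 8+0) = 12
R[4] = max(3+12, 9+9, 8+3, 18+0) = 18
R[5] = max(3+18, 9+12, 8+9, 18+3, 32+0) = 32
R[6] = max(3+32, 9+18, 8+12, 18+9, 32+3, 39+0) = 39
R[7] = max(3+39, 9+32, 8+18, …, 39+3, 22+0) = 42
R[8] = max(3+42, 9+39, 8+32, …, 22+3, 29+0) = 48
R[9] = max(3+48, 9+42, 8+39, …, 29+3, 34+0) = 51
R[10] = max(3+51, 9+48, 8+42, …, 34+3, 32+0) = 64
One optimal cutting: 5 + 5 → €32 + €32 = €64.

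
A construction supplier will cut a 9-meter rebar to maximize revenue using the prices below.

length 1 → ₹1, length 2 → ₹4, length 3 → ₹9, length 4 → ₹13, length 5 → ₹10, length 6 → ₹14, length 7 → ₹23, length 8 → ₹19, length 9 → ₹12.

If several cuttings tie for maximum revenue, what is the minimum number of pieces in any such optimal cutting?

Consider every possible first cut. r[k] is the best of p[i]+r[k−i] over all sellable i≤k.
r[1] = 1
r[2] = 4
r[3] = 9
r[4] = 13
r[5] = 14  (first piece 1, then r[4]=13)
r[6] = 18  (first piece 3, then r[3]=9)
r[7] = 23
r[8] = 26  (first piece 4, then r[4]=13)
r[9] = 27  (first piece 1, then r[8]=26)
Maximum revenue is ₹27.
Now minimize piece count subject to staying optimal: for each k, pieces[k] = 1 + min over i with p[i]+r[k−i]=r[k] of pieces[k−i].
pieces[6] = 2
pieces[7] = 1
pieces[8] = 2
pieces[9] = 2

2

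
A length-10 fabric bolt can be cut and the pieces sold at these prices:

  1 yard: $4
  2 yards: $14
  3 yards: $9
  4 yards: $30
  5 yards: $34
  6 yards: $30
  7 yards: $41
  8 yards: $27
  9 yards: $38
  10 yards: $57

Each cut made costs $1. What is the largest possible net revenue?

72

Let r[k] be the best obtainable value from length k. For each k, try every first piece i and keep the best of price[i] + r[k−i] minus the 1 cut fee when i<k.
r[1] = 4
r[2] = max(4+4-1, 14+0) = 14
r[3] = max(4+14-1, 14+4-1, 9+0) = 17
r[4] = max(4+17-1, 14+14-1, 9+4-1, 30+0) = 30
r[5] = max(4+30-1, 14+17-1, 9+14-1, 30+4-1, 34+0) = 34
r[6] = max(4+34-1, 14+30-1, 9+17-1, 30+14-1, 34+4-1, 30+0) = 43
r[7] = max(4+43-1, 14+34-1, 9+30-1, …, 30+4-1, 41+0) = 47
r[8] = max(4+47-1, 14+43-1, 9+34-1, …, 41+4-1, 27+0) = 59
r[9] = max(4+59-1, 14+47-1, 9+43-1, …, 27+4-1, 38+0) = 63
r[10] = max(4+63-1, 14+59-1, 9+47-1, …, 38+4-1, 57+0) = 72
One optimal plan: pieces 4 + 4 + 2 (2 cuts) → $74 − $2 = $72.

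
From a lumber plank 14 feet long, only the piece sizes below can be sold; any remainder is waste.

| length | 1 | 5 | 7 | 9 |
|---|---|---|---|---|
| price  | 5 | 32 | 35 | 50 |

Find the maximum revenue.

84

Build f[k] bottom-up: f[k] = max over allowed piece i of (p[i] + f[k−i]).
f[1] = 5
f[2] = 10  (first piece 1, then f[1]=5)
f[3] = 15  (first piece 1, then f[2]=10)
f[4] = 20  (first piece 1, then f[3]=15)
f[5] = max(5+20, 32+0) = 32
f[6] = max(5+32, 32+5) = 37
f[7] = max(5+37, 32+10, 35+0) = 42
f[8] = max(5+42, 32+15, 35+5) = 47
f[9] = max(5+47, 32+20, 35+10, 50+0) = 52
f[10] = max(5+52, 32+32, 35+15, 50+5) = 64
f[11] = max(5+64, 32+37, 35+20, 50+10) = 69
f[12] = max(5+69, 32+42, 35+32, 50+15) = 74
f[13] = max(5+74, 32+47, 35+37, 50+20) = 79
f[14] = max(5+79, 32+52, 35+42, 50+32) = 84
One optimal cutting: 5 + 5 + 1 + 1 + 1 + 1 → $84.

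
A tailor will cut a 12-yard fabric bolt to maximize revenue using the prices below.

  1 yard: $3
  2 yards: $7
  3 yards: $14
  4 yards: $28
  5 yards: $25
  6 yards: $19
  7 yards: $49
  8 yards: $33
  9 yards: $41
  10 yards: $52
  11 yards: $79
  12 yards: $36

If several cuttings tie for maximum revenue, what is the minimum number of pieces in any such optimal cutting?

3

Consider every possible first cut. r[k] is the best of p[i]+r[k−i] over all sellable i≤k.
r[1] = 3
r[2] = 7
r[3] = 14
r[4] = 28
r[5] = 31  (first piece 1, then r[4]=28)
r[6] = 35  (first piece 2, then r[4]=28)
r[7] = 49
r[8] = 56  (first piece 4, then r[4]=28)
r[9] = 59  (first piece 1, then r[8]=56)
r[10] = 63  (first piece 2, then r[8]=56)
r[11] = 79
r[12] = 84  (first piece 4, then r[8]=56)
Maximum revenue is $84.
Now minimize piece count subject to staying optimal: for each k, pieces[k] = 1 + min over i with p[i]+r[k−i]=r[k] of pieces[k−i].
pieces[9] = 3
pieces[10] = 2
pieces[11] = 1
pieces[12] = 3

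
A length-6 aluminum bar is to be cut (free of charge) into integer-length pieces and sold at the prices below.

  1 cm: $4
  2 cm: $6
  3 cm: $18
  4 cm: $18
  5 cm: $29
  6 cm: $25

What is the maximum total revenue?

36

Consider every possible first cut. best[k] is the best of p[i]+best[k−i] over all sellable i≤k.
best[1] = 4
best[2] = 8  (first piece 1, then best[1]=4)
best[3] = 18
best[4] = 22  (first piece 1, then best[3]=18)
best[5] = 29
best[6] = 36  (first piece 3, then best[3]=18)
One optimal cutting: 3 + 3 → $18 + $18 = $36.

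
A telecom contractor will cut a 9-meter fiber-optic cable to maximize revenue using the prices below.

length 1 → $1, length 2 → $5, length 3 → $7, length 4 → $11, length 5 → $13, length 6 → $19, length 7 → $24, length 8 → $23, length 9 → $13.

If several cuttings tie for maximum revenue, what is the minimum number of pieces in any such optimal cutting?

2

Build r[k] bottom-up: r[k] = max over allowed piece i of (p[i] + r[k−i]).
r[1] = 1
r[2] = max(1+1, 5+0) = 5
r[3] = max(1+5, 5+1, 7+0) = 7
r[4] = max(1+7, 5+5, 7+1, 11+0) = 11
r[5] = max(1+11, 5+7, 7+5, 11+1, 13+0) = 13
r[6] = max(1+13, 5+11, 7+7, 11+5, 13+1, 19+0) = 19
r[7] = max(1+19, 5+13, 7+11, …, 19+1, 24+0) = 24
r[8] = max(1+24, 5+19, 7+13, …, 24+1, 23+0) = 25
r[9] = max(1+25, 5+24, 7+19, …, 23+1, 13+0) = 29
Maximum revenue is $29.
Now minimize piece count subject to staying optimal: for each k, pieces[k] = 1 + min over i with p[i]+r[k−i]=r[k] of pieces[k−i].
pieces[6] = 1
pieces[7] = 1
pieces[8] = 2
pieces[9] = 2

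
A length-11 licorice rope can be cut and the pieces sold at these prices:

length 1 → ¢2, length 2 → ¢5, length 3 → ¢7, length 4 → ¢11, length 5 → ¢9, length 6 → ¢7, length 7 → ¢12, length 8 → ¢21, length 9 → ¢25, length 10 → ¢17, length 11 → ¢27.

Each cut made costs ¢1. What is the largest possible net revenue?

Let r[k] be the best obtainable value from length k. For each k, try every first piece i and keep the best of price[i] + r[k−i] minus the 1 cut fee when i<k.
r[1] = 2
r[2] = 5
r[3] = 7
r[4] = 11
r[5] = 12  (first piece 1, then r[4]=11)
r[6] = 15  (first piece 2, then r[4]=11)
r[7] = 17  (first piece 3, then r[4]=11)
r[8] = 21  (first piece 4, then r[4]=11)
r[9] = 25
r[10] = 26  (first piece 1, then r[9]=25)
r[11] = 29  (first piece 2, then r[9]=25)
One optimal plan: pieces 9 + 2 (1 cut) → ¢30 − ¢1 = ¢29.

29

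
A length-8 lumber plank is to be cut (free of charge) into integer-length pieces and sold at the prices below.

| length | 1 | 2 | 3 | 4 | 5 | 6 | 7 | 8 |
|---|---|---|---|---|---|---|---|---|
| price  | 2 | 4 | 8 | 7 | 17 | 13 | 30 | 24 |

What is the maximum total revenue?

Build best[k] bottom-up: best[k] = max over allowed piece i of (p[i] + best[k−i]).
best[1] = 2
best[2] = max(2+2, 4+0) = 4
best[3] = max(2+4, 4+2, 8+0) = 8
best[4] = max(2+8, 4+4, 8+2, 7+0) = 10
best[5] = max(2+10, 4+8, 8+4, 7+2, 17+0) = 17
best[6] = max(2+17, 4+10, 8+8, 7+4, 17+2, 13+0) = 19
best[7] = max(2+19, 4+17, 8+10, …, 13+2, 30+0) = 30
best[8] = max(2+30, 4+19, 8+17, …, 30+2, 24+0) = 32
One optimal cutting: 7 + 1 → $30 + $2 = $32.

32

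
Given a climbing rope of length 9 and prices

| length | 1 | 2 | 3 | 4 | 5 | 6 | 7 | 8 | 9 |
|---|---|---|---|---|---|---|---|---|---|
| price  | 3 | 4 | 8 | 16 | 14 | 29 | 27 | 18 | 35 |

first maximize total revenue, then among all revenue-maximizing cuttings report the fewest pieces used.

4

Consider every possible first cut. r[k] is the best of p[i]+r[k−i] over all sellable i≤k.
r[1] = 3
r[2] = 6  (first piece 1, then r[1]=3)
r[3] = 9  (first piece 1, then r[2]=6)
r[4] = 16
r[5] = 19  (first piece 1, then r[4]=16)
r[6] = 29
r[7] = 32  (first piece 1, then r[6]=29)
r[8] = 35  (first piece 1, then r[7]=32)
r[9] = 38  (first piece 1, then r[8]=35)
Maximum revenue is €38.
Now minimize piece count subject to staying optimal: for each k, pieces[k] = 1 + min over i with p[i]+r[k−i]=r[k] of pieces[k−i].
pieces[6] = 1
pieces[7] = 2
pieces[8] = 3
pieces[9] = 4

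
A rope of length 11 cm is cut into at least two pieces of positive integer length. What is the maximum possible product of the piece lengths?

Define m[k] = max over 1≤i<k of i · max(k−i, m[k−i]); the inner max lets the remainder stay uncut if that's better.
m[2] = 1·max(1,0) = 1·1 = 1
m[3] = 1·max(2,1) = 1·2 = 2
m[4] = 2·max(2,1) = 2·2 = 4
m[5] = 2·max(3,2) = 2·3 = 6
m[6] = 3·max(3,2) = 3·3 = 9
m[7] = 2·max(5,6) = 2·6 = 12
m[8] = 2·max(6,9) = 2·9 = 18
m[9] = 3·max(6,9) = 3·9 = 27
m[10] = 2·max(8,18) = 2·18 = 36
m[11] = 2·max(9,27) = 2·27 = 54
One optimal split: 3 + 3 + 3 + 2; product 3·3·3·2 = 54.

54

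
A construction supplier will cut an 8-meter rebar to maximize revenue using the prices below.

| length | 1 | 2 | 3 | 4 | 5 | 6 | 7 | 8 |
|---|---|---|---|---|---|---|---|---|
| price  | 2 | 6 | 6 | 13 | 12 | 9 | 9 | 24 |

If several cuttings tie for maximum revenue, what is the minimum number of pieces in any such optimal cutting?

Let r[k] be the best obtainable value from length k. For each k, try every first piece i and keep the best of price[i] + r[k−i].
r[1] = 2
r[2] = max(2+2, 6+0) = 6
r[3] = max(2+6, 6+2, 6+0) = 8
r[4] = max(2+8, 6+6, 6+2, 13+0) = 13
r[5] = max(2+13, 6+8, 6+6, 13+2, 12+0) = 15
r[6] = max(2+15, 6+13, 6+8, 13+6, 12+2, 9+0) = 19
r[7] = max(2+19, 6+15, 6+13, …, 9+2, 9+0) = 21
r[8] = max(2+21, 6+19, 6+15, …, 9+2, 24+0) = 26
Maximum revenue is ₹26.
Now minimize piece count subject to staying optimal: for each k, pieces[k] = 1 + min over i with p[i]+r[k−i]=r[k] of pieces[k−i].
pieces[5] = 2
pieces[6] = 2
pieces[7] = 3
pieces[8] = 2

2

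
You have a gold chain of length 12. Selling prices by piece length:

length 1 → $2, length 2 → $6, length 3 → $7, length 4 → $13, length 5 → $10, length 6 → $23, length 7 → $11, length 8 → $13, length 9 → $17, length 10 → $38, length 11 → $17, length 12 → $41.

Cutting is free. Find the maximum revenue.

46

Let v[k] be the best obtainable value from length k. For each k, try every first piece i and keep the best of price[i] + v[k−i].
v[1] = 2
v[2] = 6
v[3] = 8  (first piece 1, then v[2]=6)
v[4] = 13
v[5] = 15  (first piece 1, then v[4]=13)
v[6] = 23
v[7] = 25  (first piece 1, then v[6]=23)
v[8] = 29  (first piece 2, then v[6]=23)
v[9] = 31  (first piece 1, then v[8]=29)
v[10] = 38
v[11] = 40  (first piece 1, then v[10]=38)
v[12] = 46  (first piece 6, then v[6]=23)
One optimal cutting: 6 + 6 → $23 + $23 = $46.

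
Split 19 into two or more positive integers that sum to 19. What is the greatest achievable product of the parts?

972

Let m[k] be the best product for length k (with at least one cut). For each first piece i, the rest contributes max(k−i, m[k−i]).
Small cases: m[2]=1, m[3]=2, m[4]=4, m[5]=6, m[6]=9, m[7]=12, m[8]=18, m[9]=27, m[10]=36, m[11]=54.
m[12] = 3·max(9,27) = 3·27 = 81
m[13] = 2·max(11,54) = 2·54 = 108
m[14] = 2·max(12,81) = 2·81 = 162
m[15] = 3·max(12,81) = 3·81 = 243
m[16] = 2·max(14,162) = 2·162 = 324
m[17] = 2·max(15,243) = 2·243 = 486
m[18] = 3·max(15,243) = 3·243 = 729
m[19] = 2·max(17,486) = 2·486 = 972
One optimal split: 3 + 3 + 3 + 3 + 3 + 2 + 2; product 3·3·3·3·3·2·2 = 972.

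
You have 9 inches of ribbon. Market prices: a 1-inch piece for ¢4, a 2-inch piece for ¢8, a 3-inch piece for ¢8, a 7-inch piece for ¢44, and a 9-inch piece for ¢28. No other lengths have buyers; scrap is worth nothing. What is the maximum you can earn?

52

Build best[k] bottom-up: best[k] = max over allowed piece i of (p[i] + best[k−i]).
best[1] = 4
best[2] = max(4+4, 8+0) = 8
best[3] = max(4+8, 8+4, 8+0) = 12
best[4] = max(4+12, 8+8, 8+4) = 16
best[5] = max(4+16, 8+12, 8+8) = 20
best[6] = max(4+20, 8+16, 8+12) = 24
best[7] = max(4+24, 8+20, 8+16, 44+0) = 44
best[8] = max(4+44, 8+24, 8+20, 44+4) = 48
best[9] = max(4+48, 8+44, 8+24, 44+8, 28+0) = 52
One optimal cutting: 7 + 1 + 1 → ¢52.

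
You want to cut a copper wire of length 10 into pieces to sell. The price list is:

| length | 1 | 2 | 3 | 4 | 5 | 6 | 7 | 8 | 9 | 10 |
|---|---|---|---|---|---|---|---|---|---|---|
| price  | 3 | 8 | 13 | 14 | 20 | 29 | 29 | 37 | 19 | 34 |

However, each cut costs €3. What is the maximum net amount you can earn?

Consider every possible first cut. v[k] is the best of p[i]+v[k−i] over all sellable i≤k, charging 3 whenever i<k.
v[1] = 3
v[2] = 8
v[3] = 13
v[4] = 14
v[5] = 20
v[6] = 29
v[7] = 29  (first piece 1, then v[6]=29)
v[8] = 37
v[9] = 39  (first piece 3, then v[6]=29)
v[10] = 42  (first piece 2, then v[8]=37)
One optimal plan: pieces 8 + 2 (1 cut) → €45 − €3 = €42.

42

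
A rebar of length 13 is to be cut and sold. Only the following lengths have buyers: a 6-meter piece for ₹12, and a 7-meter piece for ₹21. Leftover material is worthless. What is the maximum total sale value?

33

Let r[k] be the best obtainable value from length k. For each k, try every first piece i and keep the best of price[i] + r[k−i].
r[1] = 0
r[2] = 0
r[3] = 0
r[4] = 0
r[5] = 0
r[6] = 12
r[7] = 21
r[8] = 21
r[9] = 21
r[10] = 21
r[11] = 21
r[12] = 24  (first piece 6, then r[6]=12)
r[13] = 33  (first piece 6, then r[7]=21)
One optimal cutting: 7 + 6 → ₹33.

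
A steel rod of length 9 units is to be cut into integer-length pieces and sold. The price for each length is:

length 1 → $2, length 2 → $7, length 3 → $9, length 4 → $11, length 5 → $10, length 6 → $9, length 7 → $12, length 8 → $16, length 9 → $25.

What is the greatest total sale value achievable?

Build r[k] bottom-up: r[k] = max over allowed piece i of (p[i] + r[k−i]).
r[1] = 2
r[2] = max(2+2, 7+0) = 7
r[3] = max(2+7, 7+2, 9+0) = 9
r[4] = max(2+9, 7+7, 9+2, 11+0) = 14
r[5] = max(2+14, 7+9, 9+7, 11+2, 10+0) = 16
r[6] = max(2+16, 7+14, 9+9, 11+7, 10+2, 9+0) = 21
r[7] = max(2+21, 7+16, 9+14, …, 9+2, 12+0) = 23
r[8] = max(2+23, 7+21, 9+16, …, 12+2, 16+0) = 28
r[9] = max(2+28, 7+23, 9+21, …, 16+2, 25+0) = 30
One optimal cutting: 2 + 2 + 2 + 2 + 1 → $7 + $7 + $7 + $7 + $2 = $30.

30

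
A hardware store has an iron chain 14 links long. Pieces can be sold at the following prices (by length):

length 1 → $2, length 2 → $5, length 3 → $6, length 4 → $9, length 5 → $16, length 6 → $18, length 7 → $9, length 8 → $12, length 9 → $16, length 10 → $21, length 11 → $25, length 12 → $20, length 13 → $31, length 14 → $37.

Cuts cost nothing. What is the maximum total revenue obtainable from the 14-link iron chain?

42

Consider every possible first cut. r[k] is the best of p[i]+r[k−i] over all sellable i≤k.
r[1] = 2
r[2] = max(2+2, 5+0) = 5
r[3] = max(2+5, 5+2, 6+0) = 7
r[4] = max(2+7, 5+5, 6+2, 9+0) = 10
r[5] = max(2+10, 5+7, 6+5, 9+2, 16+0) = 16
r[6] = max(2+16, 5+10, 6+7, 9+5, 16+2, 18+0) = 18
r[7] = max(2+18, 5+16, 6+10, …, 18+2, 9+0) = 21
r[8] = max(2+21, 5+18, 6+16, …, 9+2, 12+0) = 23
r[9] = max(2+23, 5+21, 6+18, …, 12+2, 16+0) = 26
r[10] = max(2+26, 5+23, 6+21, …, 16+2, 21+0) = 32
r[11] = max(2+32, 5+26, 6+23, …, 21+2, 25+0) = 34
r[12] = max(2+34, 5+32, 6+26, …, 25+2, 20+0) = 37
r[13] = max(2+37, 5+34, 6+32, …, 20+2, 31+0) = 39
r[14] = max(2+39, 5+37, 6+34, …, 31+2, 37+0) = 42
One optimal cutting: 5 + 5 + 2 + 2 → $16 + $16 + $5 + $5 = $42.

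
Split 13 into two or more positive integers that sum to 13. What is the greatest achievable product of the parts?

Fill P[k] for k=2..13: at each k try every first piece i and multiply by the better of (k−i) uncut or P[k−i].
P[2] = 1·max(1,0) = 1·1 = 1
P[3] = max(1·2, 2·1) = 2
P[4] = max(1·3, 2·2, 3·1) = 4
P[5] = max(1·4, 2·3, 3·2, 4·1) = 6
P[6] = max(1·6, 2·4, 3·3, 4·2, 5·1) = 9
P[7] = max(1·9, 2·6, 3·4, 4·3, 5·2, 6·1) = 12
P[8] = max(1·12, 2·9, 3·6, …, 6·2, 7·1) = 18
P[9] = max(1·18, 2·12, 3·9, …, 7·2, 8·1) = 27
P[10] = max(1·27, 2·18, 3·12, …, 8·2, 9·1) = 36
P[11] = max(1·36, 2·27, 3·18, …, 9·2, 10·1) = 54
P[12] = max(1·54, 2·36, 3·27, …, 10·2, 11·1) = 81
P[13] = max(1·81, 2·54, 3·36, …, 11·2, 12·1) = 108
One optimal split: 3 + 3 + 3 + 2 + 2; product 3·3·3·2·2 = 108.

108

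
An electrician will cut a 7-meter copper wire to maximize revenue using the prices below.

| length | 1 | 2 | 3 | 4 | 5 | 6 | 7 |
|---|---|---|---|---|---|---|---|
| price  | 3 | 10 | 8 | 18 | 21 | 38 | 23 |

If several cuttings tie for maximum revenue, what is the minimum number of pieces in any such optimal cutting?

Let r[k] be the best obtainable value from length k. For each k, try every first piece i and keep the best of price[i] + r[k−i].
r[1] = 3
r[2] = 10
r[3] = 13  (first piece 1, then r[2]=10)
r[4] = 20  (first piece 2, then r[2]=10)
r[5] = 23  (first piece 1, then r[4]=20)
r[6] = 38
r[7] = 41  (first piece 1, then r[6]=38)
Maximum revenue is €41.
Now minimize piece count subject to staying optimal: for each k, pieces[k] = 1 + min over i with p[i]+r[k−i]=r[k] of pieces[k−i].
pieces[4] = 2
pieces[5] = 3
pieces[6] = 1
pieces[7] = 2

2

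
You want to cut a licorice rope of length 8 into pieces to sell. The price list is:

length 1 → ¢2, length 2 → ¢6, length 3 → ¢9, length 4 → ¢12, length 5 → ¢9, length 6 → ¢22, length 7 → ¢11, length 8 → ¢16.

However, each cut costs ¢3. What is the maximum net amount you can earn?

Let v[k] be the best obtainable value from length k. For each k, try every first piece i and keep the best of price[i] + v[k−i] minus the 3 cut fee when i<k.
v[1] = 2
v[2] = max(2+2-3, 6+0) = 6
v[3] = max(2+6-3, 6+2-3, 9+0) = 9
v[4] = max(2+9-3, 6+6-3, 9+2-3, 12+0) = 12
v[5] = max(2+12-3, 6+9-3, 9+6-3, 12+2-3, 9+0) = 12
v[6] = max(2+12-3, 6+12-3, 9+9-3, 12+6-3, 9+2-3, 22+0) = 22
v[7] = max(2+22-3, 6+12-3, 9+12-3, …, 22+2-3, 11+0) = 21
v[8] = max(2+21-3, 6+22-3, 9+12-3, …, 11+2-3, 16+0) = 25
One optimal plan: pieces 6 + 2 (1 cut) → ¢28 − ¢3 = ¢25.

25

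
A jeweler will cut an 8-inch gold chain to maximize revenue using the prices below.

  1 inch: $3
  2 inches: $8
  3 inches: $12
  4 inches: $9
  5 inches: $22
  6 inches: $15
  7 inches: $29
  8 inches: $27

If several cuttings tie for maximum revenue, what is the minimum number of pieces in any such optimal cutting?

2

Build r[k] bottom-up: r[k] = max over allowed piece i of (p[i] + r[k−i]).
r[1] = 3
r[2] = max(3+3, 8+0) = 8
r[3] = max(3+8, 8+3, 12+0) = 12
r[4] = max(3+12, 8+8, 12+3, 9+0) = 16
r[5] = max(3+16, 8+12, 12+8, 9+3, 22+0) = 22
r[6] = max(3+22, 8+16, 12+12, 9+8, 22+3, 15+0) = 25
r[7] = max(3+25, 8+22, 12+16, …, 15+3, 29+0) = 30
r[8] = max(3+30, 8+25, 12+22, …, 29+3, 27+0) = 34
Maximum revenue is $34.
Now minimize piece count subject to staying optimal: for each k, pieces[k] = 1 + min over i with p[i]+r[k−i]=r[k] of pieces[k−i].
pieces[5] = 1
pieces[6] = 2
pieces[7] = 2
pieces[8] = 2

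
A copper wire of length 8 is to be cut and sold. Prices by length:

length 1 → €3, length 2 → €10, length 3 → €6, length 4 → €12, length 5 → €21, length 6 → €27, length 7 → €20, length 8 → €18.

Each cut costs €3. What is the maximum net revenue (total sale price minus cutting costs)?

Build net[k] bottom-up: net[k] = max over allowed piece i of (p[i] + net[k−i]) − 3 per cut.
net[1] = 3
net[2] = 10
net[3] = 10  (first piece 1, then net[2]=10)
net[4] = 17  (first piece 2, then net[2]=10)
net[5] = 21
net[6] = 27
net[7] = 28  (first piece 2, then net[5]=21)
net[8] = 34  (first piece 2, then net[6]=27)
One optimal plan: pieces 6 + 2 (1 cut) → €37 − €3 = €34.

34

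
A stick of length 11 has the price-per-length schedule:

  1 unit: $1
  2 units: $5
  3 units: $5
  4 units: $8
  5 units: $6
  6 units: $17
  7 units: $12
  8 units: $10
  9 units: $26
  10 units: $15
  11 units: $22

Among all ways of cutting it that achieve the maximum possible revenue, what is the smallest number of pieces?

Let r[k] be the best obtainable value from length k. For each k, try every first piece i and keep the best of price[i] + r[k−i].
r[1] = 1
r[2] = 5
r[3] = 6  (first piece 1, then r[2]=5)
r[4] = 10  (first piece 2, then r[2]=5)
r[5] = 11  (first piece 1, then r[4]=10)
r[6] = 17
r[7] = 18  (first piece 1, then r[6]=17)
r[8] = 22  (first piece 2, then r[6]=17)
r[9] = 26
r[10] = 27  (first piece 1, then r[9]=26)
r[11] = 31  (first piece 2, then r[9]=26)
Maximum revenue is $31.
Now minimize piece count subject to staying optimal: for each k, pieces[k] = 1 + min over i with p[i]+r[k−i]=r[k] of pieces[k−i].
pieces[8] = 2
pieces[9] = 1
pieces[10] = 2
pieces[11] = 2

2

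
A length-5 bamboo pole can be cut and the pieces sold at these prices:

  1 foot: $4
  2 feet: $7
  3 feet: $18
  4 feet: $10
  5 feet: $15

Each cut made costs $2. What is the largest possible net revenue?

Let v[k] be the best obtainable value from length k. For each k, try every first piece i and keep the best of price[i] + v[k−i] minus the 2 cut fee when i<k.
v[1] = 4
v[2] = max(4+4-2, 7+0) = 7
v[3] = max(4+7-2, 7+4-2, 18+0) = 18
v[4] = max(4+18-2, 7+7-2, 18+4-2, 10+0) = 20
v[5] = max(4+20-2, 7+18-2, 18+7-2, 10+4-2, 15+0) = 23
One optimal plan: pieces 3 + 2 (1 cut) → $25 − $2 = $23.

23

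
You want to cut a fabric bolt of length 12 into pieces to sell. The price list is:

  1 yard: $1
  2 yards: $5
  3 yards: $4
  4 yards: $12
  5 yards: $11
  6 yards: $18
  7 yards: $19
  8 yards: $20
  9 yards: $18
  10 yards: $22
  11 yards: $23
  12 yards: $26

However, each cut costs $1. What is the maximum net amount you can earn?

35

Build v[k] bottom-up: v[k] = max over allowed piece i of (p[i] + v[k−i]) − 1 per cut.
v[1] = 1
v[2] = 5
v[3] = 5  (first piece 1, then v[2]=5)
v[4] = 12
v[5] = 12  (first piece 1, then v[4]=12)
v[6] = 18
v[7] = 19
v[8] = 23  (first piece 4, then v[4]=12)
v[9] = 23  (first piece 1, then v[8]=23)
v[10] = 29  (first piece 4, then v[6]=18)
v[11] = 30  (first piece 4, then v[7]=19)
v[12] = 35  (first piece 6, then v[6]=18)
One optimal plan: pieces 6 + 6 (1 cut) → $36 − $1 = $35.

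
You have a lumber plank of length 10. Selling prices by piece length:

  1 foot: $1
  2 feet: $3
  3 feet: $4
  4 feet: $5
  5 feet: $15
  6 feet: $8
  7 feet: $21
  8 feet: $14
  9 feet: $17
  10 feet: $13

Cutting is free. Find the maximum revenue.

30

Let best[k] be the best obtainable value from length k. For each k, try every first piece i and keep the best of price[i] + best[k−i].
best[1] = 1
best[2] = max(1+1, 3+0) = 3
best[3] = max(1+3, 3+1, 4+0) = 4
best[4] = max(1+4, 3+3, 4+1, 5+0) = 6
best[5] = max(1+6, 3+4, 4+3, 5+1, 15+0) = 15
best[6] = max(1+15, 3+6, 4+4, 5+3, 15+1, 8+0) = 16
best[7] = max(1+16, 3+15, 4+6, …, 8+1, 21+0) = 21
best[8] = max(1+21, 3+16, 4+15, …, 21+1, 14+0) = 22
best[9] = max(1+22, 3+21, 4+16, …, 14+1, 17+0) = 24
best[10] = max(1+24, 3+22, 4+21, …, 17+1, 13+0) = 30
One optimal cutting: 5 + 5 → $15 + $15 = $30.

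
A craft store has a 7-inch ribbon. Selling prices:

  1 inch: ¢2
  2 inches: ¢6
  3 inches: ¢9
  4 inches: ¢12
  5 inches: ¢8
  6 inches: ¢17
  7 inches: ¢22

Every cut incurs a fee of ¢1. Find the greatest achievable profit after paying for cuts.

22

Consider every possible first cut. net[k] is the best of p[i]+net[k−i] over all sellable i≤k, charging 1 whenever i<k.
net[1] = 2
net[2] = 6
net[3] = 9
net[4] = 12
net[5] = 14  (first piece 2, then net[3]=9)
net[6] = 17  (first piece 2, then net[4]=12)
net[7] = 22
Best is to make no cuts and sell whole for ¢22.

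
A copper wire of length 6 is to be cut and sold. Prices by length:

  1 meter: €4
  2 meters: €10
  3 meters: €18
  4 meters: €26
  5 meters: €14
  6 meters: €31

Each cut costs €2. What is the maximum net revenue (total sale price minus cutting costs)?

34

Build net[k] bottom-up: net[k] = max over allowed piece i of (p[i] + net[k−i]) − 2 per cut.
net[1] = 4
net[2] = max(4+4-2, 10+0) = 10
net[3] = max(4+10-2, 10+4-2, 18+0) = 18
net[4] = max(4+18-2, 10+10-2, 18+4-2, 26+0) = 26
net[5] = max(4+26-2, 10+18-2, 18+10-2, 26+4-2, 14+0) = 28
net[6] = max(4+28-2, 10+26-2, 18+18-2, 26+10-2, 14+4-2, 31+0) = 34
One optimal plan: pieces 4 + 2 (1 cut) → €36 − €2 = €34.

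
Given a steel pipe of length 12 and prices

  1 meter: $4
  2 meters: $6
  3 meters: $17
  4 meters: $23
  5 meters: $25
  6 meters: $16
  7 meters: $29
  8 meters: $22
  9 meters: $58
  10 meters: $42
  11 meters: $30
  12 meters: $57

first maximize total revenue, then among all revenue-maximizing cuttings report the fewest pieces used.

2

Let r[k] be the best obtainable value from length k. For each k, try every first piece i and keep the best of price[i] + r[k−i].
r[1] = 4
r[2] = max(4+4, 6+0) = 8
r[3] = max(4+8, 6+4, 17+0) = 17
r[4] = max(4+17, 6+8, 17+4, 23+0) = 23
r[5] = max(4+23, 6+17, 17+8, 23+4, 25+0) = 27
r[6] = max(4+27, 6+23, 17+17, 23+8, 25+4, 16+0) = 34
r[7] = max(4+34, 6+27, 17+23, …, 16+4, 29+0) = 40
r[8] = max(4+40, 6+34, 17+27, …, 29+4, 22+0) = 46
r[9] = max(4+46, 6+40, 17+34, …, 22+4, 58+0) = 58
r[10] = max(4+58, 6+46, 17+40, …, 58+4, 42+0) = 62
r[11] = max(4+62, 6+58, 17+46, …, 42+4, 30+0) = 66
r[12] = max(4+66, 6+62, 17+58, …, 30+4, 57+0) = 75
Maximum revenue is $75.
Now minimize piece count subject to staying optimal: for each k, pieces[k] = 1 + min over i with p[i]+r[k−i]=r[k] of pieces[k−i].
pieces[9] = 1
pieces[10] = 2
pieces[11] = 3
pieces[12] = 2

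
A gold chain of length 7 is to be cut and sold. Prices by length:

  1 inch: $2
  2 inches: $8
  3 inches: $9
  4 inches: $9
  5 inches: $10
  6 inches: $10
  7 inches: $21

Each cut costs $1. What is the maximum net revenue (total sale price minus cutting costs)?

Consider every possible first cut. net[k] is the best of p[i]+net[k−i] over all sellable i≤k, charging 1 whenever i<k.
net[1] = 2
net[2] = max(2+2-1, 8+0) = 8
net[3] = max(2+8-1, 8+2-1, 9+0) = 9
net[4] = max(2+9-1, 8+8-1, 9+2-1, 9+0) = 15
net[5] = max(2+15-1, 8+9-1, 9+8-1, 9+2-1, 10+0) = 16
net[6] = max(2+16-1, 8+15-1, 9+9-1, 9+8-1, 10+2-1, 10+0) = 22
net[7] = max(2+22-1, 8+16-1, 9+15-1, …, 10+2-1, 21+0) = 23
One optimal plan: pieces 2 + 2 + 2 + 1 (3 cuts) → $26 − $3 = $23.

23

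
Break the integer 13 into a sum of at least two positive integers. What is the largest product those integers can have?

108

Let g[k] be the best product for length k (with at least one cut). For each first piece i, the rest contributes max(k−i, g[k−i]).
Small cases: g[2]=1, g[3]=2, g[4]=4, g[5]=6, g[6]=9, g[7]=12.
g[8] = max(1×12, 2×9, 3×6, …, 6×2, 7×1) = 18
g[9] = max(1×18, 2×12, 3×9, …, 7×2, 8×1) = 27
g[10] = max(1×27, 2×18, 3×12, …, 8×2, 9×1) = 36
g[11] = max(1×36, 2×27, 3×18, …, 9×2, 10×1) = 54
g[12] = max(1×54, 2×36, 3×27, …, 10×2, 11×1) = 81
g[13] = max(1×81, 2×54, 3×36, …, 11×2, 12×1) = 108
One optimal split: 3 + 3 + 3 + 2 + 2; product 3×3×3×2×2 = 108.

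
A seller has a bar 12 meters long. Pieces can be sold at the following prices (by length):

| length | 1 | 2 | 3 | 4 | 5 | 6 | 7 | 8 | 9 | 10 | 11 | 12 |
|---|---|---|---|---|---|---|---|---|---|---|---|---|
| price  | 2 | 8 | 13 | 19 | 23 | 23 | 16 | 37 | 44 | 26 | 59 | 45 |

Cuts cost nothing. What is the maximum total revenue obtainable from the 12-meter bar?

Consider every possible first cut. R[k] is the best of p[i]+R[k−i] over all sellable i≤k.
R[1] = 2
R[2] = 8
R[3] = 13
R[4] = 19
R[5] = 23
R[6] = 27  (first piece 2, then R[4]=19)
R[7] = 32  (first piece 3, then R[4]=19)
R[8] = 38  (first piece 4, then R[4]=19)
R[9] = 44
R[10] = 46  (first piece 1, then R[9]=44)
R[11] = 59
R[12] = 61  (first piece 1, then R[11]=59)
One optimal cutting: 11 + 1 → 59 + 2 = 61.

61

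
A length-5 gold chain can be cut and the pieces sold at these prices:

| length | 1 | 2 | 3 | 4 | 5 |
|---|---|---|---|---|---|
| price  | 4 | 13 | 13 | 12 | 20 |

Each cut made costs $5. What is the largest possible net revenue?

21

Build r[k] bottom-up: r[k] = max over allowed piece i of (p[i] + r[k−i]) − 5 per cut.
r[1] = 4
r[2] = max(4+4-5, 13+0) = 13
r[3] = max(4+13-5, 13+4-5, 13+0) = 13
r[4] = max(4+13-5, 13+13-5, 13+4-5, 12+0) = 21
r[5] = max(4+21-5, 13+13-5, 13+13-5, 12+4-5, 20+0) = 21
One optimal plan: pieces 3 + 2 (1 cut) → $26 − $5 = $21.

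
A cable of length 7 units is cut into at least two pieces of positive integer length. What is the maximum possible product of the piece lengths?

Let P[k] be the best product for length k (with at least one cut). For each first piece i, the rest contributes max(k−i, P[k−i]).
P[2] = 1×max(1,0) = 1×1 = 1
P[3] = max(1×2, 2×1) = 2
P[4] = max(1×3, 2×2, 3×1) = 4
P[5] = max(1×4, 2×3, 3×2, 4×1) = 6
P[6] = max(1×6, 2×4, 3×3, 4×2, 5×1) = 9
P[7] = max(1×9, 2×6, 3×4, 4×3, 5×2, 6×1) = 12
One optimal split: 3 + 2 + 2; product 3×2×2 = 12.

12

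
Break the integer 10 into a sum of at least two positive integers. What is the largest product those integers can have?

Let g[k] be the best product for length k (with at least one cut). For each first piece i, the rest contributes max(k−i, g[k−i]).
g[2] = 1*max(1,0) = 1*1 = 1
g[3] = 1*max(2,1) = 1*2 = 2
g[4] = 2*max(2,1) = 2*2 = 4
g[5] = 2*max(3,2) = 2*3 = 6
g[6] = 3*max(3,2) = 3*3 = 9
g[7] = 2*max(5,6) = 2*6 = 12
g[8] = 2*max(6,9) = 2*9 = 18
g[9] = 3*max(6,9) = 3*9 = 27
g[10] = 2*max(8,18) = 2*18 = 36
One optimal split: 3 + 3 + 2 + 2; product 3*3*2*2 = 36.

36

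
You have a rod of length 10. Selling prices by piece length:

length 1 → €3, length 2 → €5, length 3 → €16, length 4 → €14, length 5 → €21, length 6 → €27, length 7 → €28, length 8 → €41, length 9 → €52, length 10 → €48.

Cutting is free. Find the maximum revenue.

55

Build R[k] bottom-up: R[k] = max over allowed piece i of (p[i] + R[k−i]).
R[1] = 3
R[2] = 6  (first piece 1, then R[1]=3)
R[3] = 16
R[4] = 19  (first piece 1, then R[3]=16)
R[5] = 22  (first piece 1, then R[4]=19)
R[6] = 32  (first piece 3, then R[3]=16)
R[7] = 35  (first piece 1, then R[6]=32)
R[8] = 41
R[9] = 52
R[10] = 55  (first piece 1, then R[9]=52)
One optimal cutting: 9 + 1 → €52 + €3 = €55.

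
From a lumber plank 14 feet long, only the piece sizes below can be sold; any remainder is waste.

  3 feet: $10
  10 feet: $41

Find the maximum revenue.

51

Let f[k] be the best obtainable value from length k. For each k, try every first piece i and keep the best of price[i] + f[k−i].
f[1] = 0
f[2] = 0
f[3] = 10
f[4] = 10
f[5] = 10
f[6] = 20  (first piece 3, then f[3]=10)
f[7] = 20
f[8] = 20
f[9] = 30  (first piece 3, then f[6]=20)
f[10] = 41
f[11] = 41
f[12] = 41
f[13] = 51  (first piece 3, then f[10]=41)
f[14] = 51
One optimal cutting: pieces 10 + 3 with 1 foot of scrap → $51.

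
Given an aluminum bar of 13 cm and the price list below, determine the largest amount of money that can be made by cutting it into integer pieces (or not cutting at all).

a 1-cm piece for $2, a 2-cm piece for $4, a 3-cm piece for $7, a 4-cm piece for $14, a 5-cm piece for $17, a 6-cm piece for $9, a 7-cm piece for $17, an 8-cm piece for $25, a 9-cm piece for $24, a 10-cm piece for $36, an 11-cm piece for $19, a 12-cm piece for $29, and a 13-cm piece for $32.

45

Let R[k] be the best obtainable value from length k. For each k, try every first piece i and keep the best of price[i] + R[k−i].
R[1] = 2
R[2] = 4  (first piece 1, then R[1]=2)
R[3] = 7
R[4] = 14
R[5] = 17
R[6] = 19  (first piece 1, then R[5]=17)
R[7] = 21  (first piece 1, then R[6]=19)
R[8] = 28  (first piece 4, then R[4]=14)
R[9] = 31  (first piece 4, then R[5]=17)
R[10] = 36
R[11] = 38  (first piece 1, then R[10]=36)
R[12] = 42  (first piece 4, then R[8]=28)
R[13] = 45  (first piece 4, then R[9]=31)
One optimal cutting: 5 + 4 + 4 → $17 + $14 + $14 = $45.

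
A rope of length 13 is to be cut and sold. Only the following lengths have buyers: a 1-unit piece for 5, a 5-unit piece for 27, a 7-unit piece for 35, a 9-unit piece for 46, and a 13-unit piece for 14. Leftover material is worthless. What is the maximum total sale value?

69

Consider every possible first cut. best[k] is the best of p[i]+best[k−i] over all sellable i≤k.
best[1] = 5
best[2] = 10  (first piece 1, then best[1]=5)
best[3] = 15  (first piece 1, then best[2]=10)
best[4] = 20  (first piece 1, then best[3]=15)
best[5] = 27
best[6] = 32  (first piece 1, then best[5]=27)
best[7] = 37  (first piece 1, then best[6]=32)
best[8] = 42  (first piece 1, then best[7]=37)
best[9] = 47  (first piece 1, then best[8]=42)
best[10] = 54  (first piece 5, then best[5]=27)
best[11] = 59  (first piece 1, then best[10]=54)
best[12] = 64  (first piece 1, then best[11]=59)
best[13] = 69  (first piece 1, then best[12]=64)
One optimal cutting: 5 + 5 + 1 + 1 + 1 → 69.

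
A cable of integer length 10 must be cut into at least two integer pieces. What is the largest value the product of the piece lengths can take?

Define g[k] = max over 1≤i<k of i · max(k−i, g[k−i]); the inner max lets the remainder stay uncut if that's better.
Small cases: g[2]=1.
g[3] = 1*max(2,1) = 1*2 = 2
g[4] = 2*max(2,1) = 2*2 = 4
g[5] = 2*max(3,2) = 2*3 = 6
g[6] = 3*max(3,2) = 3*3 = 9
g[7] = 2*max(5,6) = 2*6 = 12
g[8] = 2*max(6,9) = 2*9 = 18
g[9] = 3*max(6,9) = 3*9 = 27
g[10] = 2*max(8,18) = 2*18 = 36
One optimal split: 3 + 3 + 2 + 2; product 3*3*2*2 = 36.

36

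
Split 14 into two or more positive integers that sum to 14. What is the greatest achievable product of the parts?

Fill P[k] for k=2..14: at each k try every first piece i and multiply by the better of (k−i) uncut or P[k−i].
Small cases: P[2]=1, P[3]=2, P[4]=4, P[5]=6, P[6]=9.
P[7] = 2·max(5,6) = 2·6 = 12
P[8] = 2·max(6,9) = 2·9 = 18
P[9] = 3·max(6,9) = 3·9 = 27
P[10] = 2·max(8,18) = 2·18 = 36
P[11] = 2·max(9,27) = 2·27 = 54
P[12] = 3·max(9,27) = 3·27 = 81
P[13] = 2·max(11,54) = 2·54 = 108
P[14] = 2·max(12,81) = 2·81 = 162
One optimal split: 3 + 3 + 3 + 3 + 2; product 3·3·3·3·2 = 162.

162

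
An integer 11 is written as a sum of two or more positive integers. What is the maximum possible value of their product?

54

Let m[k] be the best product for length k (with at least one cut). For each first piece i, the rest contributes max(k−i, m[k−i]).
m[2] = 1·max(1,0) = 1·1 = 1
m[3] = max(1·2, 2·1) = 2
m[4] = max(1·3, 2·2, 3·1) = 4
m[5] = max(1·4, 2·3, 3·2, 4·1) = 6
m[6] = max(1·6, 2·4, 3·3, 4·2, 5·1) = 9
m[7] = max(1·9, 2·6, 3·4, 4·3, 5·2, 6·1) = 12
m[8] = max(1·12, 2·9, 3·6, …, 6·2, 7·1) = 18
m[9] = max(1·18, 2·12, 3·9, …, 7·2, 8·1) = 27
m[10] = max(1·27, 2·18, 3·12, …, 8·2, 9·1) = 36
m[11] = max(1·36, 2·27, 3·18, …, 9·2, 10·1) = 54
One optimal split: 3 + 3 + 3 + 2; product 3·3·3·2 = 54.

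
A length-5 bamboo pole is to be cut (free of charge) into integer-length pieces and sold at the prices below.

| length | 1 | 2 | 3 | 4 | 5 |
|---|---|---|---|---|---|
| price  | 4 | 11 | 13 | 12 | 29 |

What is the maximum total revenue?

Let R[k] be the best obtainable value from length k. For each k, try every first piece i and keep the best of price[i] + R[k−i].
R[1] = 4
R[2] = max(4+4, 11+0) = 11
R[3] = max(4+11, 11+4, 13+0) = 15
R[4] = max(4+15, 11+11, 13+4, 12+0) = 22
R[5] = max(4+22, 11+15, 13+11, 12+4, 29+0) = 29
Best is to sell the whole 5-foot piece uncut for $29.

29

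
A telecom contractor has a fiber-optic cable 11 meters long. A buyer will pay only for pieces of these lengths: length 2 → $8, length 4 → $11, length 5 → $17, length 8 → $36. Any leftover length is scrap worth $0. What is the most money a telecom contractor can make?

Consider every possible first cut. f[k] is the best of p[i]+f[k−i] over all sellable i≤k.
f[1] = 0
f[2] = 8
f[3] = 8
f[4] = 16  (first piece 2, then f[2]=8)
f[5] = 17
f[6] = 24  (first piece 2, then f[4]=16)
f[7] = 25  (first piece 2, then f[5]=17)
f[8] = 36
f[9] = 36
f[10] = 44  (first piece 2, then f[8]=36)
f[11] = 44
One optimal cutting: pieces 8 + 2 with 1 meter of scrap → $44.

44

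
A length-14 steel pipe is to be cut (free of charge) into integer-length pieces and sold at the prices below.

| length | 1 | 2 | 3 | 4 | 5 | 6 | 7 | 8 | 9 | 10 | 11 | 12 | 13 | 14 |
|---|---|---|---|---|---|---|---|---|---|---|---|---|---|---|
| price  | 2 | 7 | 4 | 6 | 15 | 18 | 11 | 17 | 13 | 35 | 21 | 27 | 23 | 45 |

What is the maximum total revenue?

Let best[k] be the best obtainable value from length k. For each k, try every first piece i and keep the best of price[i] + best[k−i].
best[1] = 2
best[2] = max(2+2, 7+0) = 7
best[3] = max(2+7, 7+2, 4+0) = 9
best[4] = max(2+9, 7+7, 4+2, 6+0) = 14
best[5] = max(2+14, 7+9, 4+7, 6+2, 15+0) = 16
best[6] = max(2+16, 7+14, 4+9, 6+7, 15+2, 18+0) = 21
best[7] = max(2+21, 7+16, 4+14, …, 18+2, 11+0) = 23
best[8] = max(2+23, 7+21, 4+16, …, 11+2, 17+0) = 28
best[9] = max(2+28, 7+23, 4+21, …, 17+2, 13+0) = 30
best[10] = max(2+30, 7+28, 4+23, …, 13+2, 35+0) = 35
best[11] = max(2+35, 7+30, 4+28, …, 35+2, 21+0) = 37
best[12] = max(2+37, 7+35, 4+30, …, 21+2, 27+0) = 42
best[13] = max(2+42, 7+37, 4+35, …, 27+2, 23+0) = 44
best[14] = max(2+44, 7+42, 4+37, …, 23+2, 45+0) = 49
One optimal cutting: 2 + 2 + 2 + 2 + 2 + 2 + 2 → $7 + $7 + $7 + $7 + $7 + $7 + $7 = $49.

49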